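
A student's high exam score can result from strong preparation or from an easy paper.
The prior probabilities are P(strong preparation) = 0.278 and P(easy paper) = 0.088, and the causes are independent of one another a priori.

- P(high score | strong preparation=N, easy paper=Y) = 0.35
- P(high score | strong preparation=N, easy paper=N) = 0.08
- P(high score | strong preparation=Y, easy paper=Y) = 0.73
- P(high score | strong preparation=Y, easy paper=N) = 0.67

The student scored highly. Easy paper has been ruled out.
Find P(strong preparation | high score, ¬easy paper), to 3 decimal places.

For the numerator, keep only strong preparation=true terms: 0.67*0.278 = 0.186260
The normalizing constant is 0.08*0.722 + 0.67*0.278 = 0.244020
Posterior = 0.186260 / 0.244020 ≈ 0.763

P(strong preparation | high score, ¬easy paper) ≈ 0.763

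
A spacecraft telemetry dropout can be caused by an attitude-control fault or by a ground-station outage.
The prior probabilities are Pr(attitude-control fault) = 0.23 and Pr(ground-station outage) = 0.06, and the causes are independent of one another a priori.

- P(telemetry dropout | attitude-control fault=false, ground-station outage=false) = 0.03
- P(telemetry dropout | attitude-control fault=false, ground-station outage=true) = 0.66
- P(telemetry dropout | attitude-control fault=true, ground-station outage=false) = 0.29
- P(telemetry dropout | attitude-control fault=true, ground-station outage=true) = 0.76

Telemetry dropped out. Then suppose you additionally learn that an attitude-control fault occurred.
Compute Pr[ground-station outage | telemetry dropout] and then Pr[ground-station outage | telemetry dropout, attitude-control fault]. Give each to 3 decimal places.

Pr[ground-station outage | telemetry dropout] ≈ 0.327; Pr[ground-station outage | telemetry dropout, attitude-control fault] ≈ 0.143

Sum P(telemetry dropout|·) weighted by the priors over the 4 (attitude-control fault, ground-station outage) configurations:
  P(telemetry dropout) = 0.03*0.77*0.94 + 0.66*0.77*0.06 + 0.29*0.23*0.94 + 0.76*0.23*0.06
        = 0.021714 + 0.030492 + 0.062698 + 0.010488 = 0.125392
Keeping only the ground-station outage-present terms gives 0.040980, so
  P(ground-station outage | telemetry dropout) = 0.040980 / 0.125392 ≈ 0.327

Now condition on the additional information:
By total probability over both values of ground-station outage:
  P(telemetry dropout | attitude-control fault) = 0.29·0.94 + 0.76·0.06
        = 0.272600 + 0.045600 = 0.318200
The terms with ground-station outage present sum to 0.045600, so
  P(ground-station outage | telemetry dropout, attitude-control fault) = 0.045600 / 0.318200 ≈ 0.143
This is intercausal reasoning (explaining away): once attitude-control fault accounts for the telemetry dropout, ground-station outage becomes less likely.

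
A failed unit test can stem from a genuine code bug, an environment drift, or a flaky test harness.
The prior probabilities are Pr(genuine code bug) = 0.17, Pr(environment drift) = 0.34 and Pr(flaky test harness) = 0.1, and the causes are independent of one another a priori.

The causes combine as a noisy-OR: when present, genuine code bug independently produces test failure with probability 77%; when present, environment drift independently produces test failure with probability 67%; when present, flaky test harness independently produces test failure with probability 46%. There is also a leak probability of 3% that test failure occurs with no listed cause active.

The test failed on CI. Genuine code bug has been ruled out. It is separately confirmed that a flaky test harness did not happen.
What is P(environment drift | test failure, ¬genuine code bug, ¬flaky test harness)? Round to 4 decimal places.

Under noisy-OR, P(test failure | causes) = 1 − (1−0.03)·∏(1−qᵢ) over the active causes.
P(test failure | ¬genuine code bug, ¬flaky test harness) = 0.03·0.66 + 0.6799·0.34 = 0.019800 + 0.231166 = 0.250966
Of this, 0.231166 comes from 0.6799·0.34 (the environment drift=true cases).
P(environment drift | test failure, ¬genuine code bug, ¬flaky test harness) = 0.231166 / 0.250966 ≈ 0.9211

P(environment drift | test failure, ¬genuine code bug, ¬flaky test harness) ≈ 0.9211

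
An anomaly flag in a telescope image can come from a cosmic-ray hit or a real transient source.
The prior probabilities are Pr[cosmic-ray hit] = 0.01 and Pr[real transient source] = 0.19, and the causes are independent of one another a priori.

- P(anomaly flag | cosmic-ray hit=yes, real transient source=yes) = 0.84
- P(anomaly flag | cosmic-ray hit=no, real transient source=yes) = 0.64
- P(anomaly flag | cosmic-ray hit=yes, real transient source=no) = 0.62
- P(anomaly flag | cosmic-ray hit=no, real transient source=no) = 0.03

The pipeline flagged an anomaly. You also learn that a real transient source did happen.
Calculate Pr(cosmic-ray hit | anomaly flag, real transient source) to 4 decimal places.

For the numerator, keep only cosmic-ray hit=true terms: 0.84*0.01 = 0.008400
Denominator P(anomaly flag | real transient source): 0.64*0.99 + 0.84*0.01 = 0.642000
P(cosmic-ray hit | anomaly flag, real transient source) = 0.008400/0.642000 ≈ 0.0131

Pr(cosmic-ray hit | anomaly flag, real transient source) ≈ 0.0131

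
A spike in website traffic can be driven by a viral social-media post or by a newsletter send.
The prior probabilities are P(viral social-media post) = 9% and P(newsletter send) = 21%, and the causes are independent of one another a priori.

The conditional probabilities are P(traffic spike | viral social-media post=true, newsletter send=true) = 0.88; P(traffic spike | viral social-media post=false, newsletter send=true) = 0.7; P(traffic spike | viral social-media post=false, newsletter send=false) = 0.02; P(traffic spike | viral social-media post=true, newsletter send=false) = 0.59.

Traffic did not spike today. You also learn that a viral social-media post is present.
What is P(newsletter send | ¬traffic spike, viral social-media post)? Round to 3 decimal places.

Enumerate both values of newsletter send and weight by the priors:
  P(¬traffic spike | viral social-media post) = 0.41*0.79 + 0.12*0.21
        = 0.323900 + 0.025200 = 0.349100
The terms with newsletter send present sum to 0.025200, so
  P(newsletter send | ¬traffic spike, viral social-media post) = 0.025200 / 0.349100 ≈ 0.072

P(newsletter send | ¬traffic spike, viral social-media post) ≈ 0.072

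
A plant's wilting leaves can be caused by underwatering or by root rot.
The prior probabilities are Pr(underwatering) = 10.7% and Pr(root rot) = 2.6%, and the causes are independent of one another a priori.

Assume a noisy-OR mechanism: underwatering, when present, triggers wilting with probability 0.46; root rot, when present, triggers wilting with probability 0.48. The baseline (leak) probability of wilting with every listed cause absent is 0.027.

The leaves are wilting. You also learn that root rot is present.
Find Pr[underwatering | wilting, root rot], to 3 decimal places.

Pr[underwatering | wilting, root rot] ≈ 0.150

Under noisy-OR, P(wilting | causes) = 1 − (1−0.027)·∏(1−qᵢ) over the active causes.
P(wilting | root rot) = 0.49404*0.893 + 0.726782*0.107 = 0.441178 + 0.077766 = 0.518944
Restricting to configurations with underwatering present: 0.726782*0.107 = 0.077766.
Hence the posterior is 0.077766/0.518944 ≈ 0.150.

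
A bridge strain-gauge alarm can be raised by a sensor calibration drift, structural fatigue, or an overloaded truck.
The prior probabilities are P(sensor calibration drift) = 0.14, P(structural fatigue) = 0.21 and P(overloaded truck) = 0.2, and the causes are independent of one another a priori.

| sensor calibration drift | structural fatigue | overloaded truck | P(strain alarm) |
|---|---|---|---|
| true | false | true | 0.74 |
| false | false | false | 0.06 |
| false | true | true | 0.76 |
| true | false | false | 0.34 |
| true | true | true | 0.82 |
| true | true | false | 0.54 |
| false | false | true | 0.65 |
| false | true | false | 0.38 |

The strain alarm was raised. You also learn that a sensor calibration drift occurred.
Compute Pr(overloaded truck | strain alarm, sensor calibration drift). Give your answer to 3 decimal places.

Pr(overloaded truck | strain alarm, sensor calibration drift) ≈ 0.331

Weight on overloaded truck=true, given the evidence: 0.116920 + 0.034440 = 0.151360
The normalizing constant is 0.34*0.79*0.8 + 0.74*0.79*0.2 + 0.54*0.21*0.8 + 0.82*0.21*0.2 = 0.456960
P(overloaded truck | strain alarm, sensor calibration drift) = 0.151360/0.456960 ≈ 0.331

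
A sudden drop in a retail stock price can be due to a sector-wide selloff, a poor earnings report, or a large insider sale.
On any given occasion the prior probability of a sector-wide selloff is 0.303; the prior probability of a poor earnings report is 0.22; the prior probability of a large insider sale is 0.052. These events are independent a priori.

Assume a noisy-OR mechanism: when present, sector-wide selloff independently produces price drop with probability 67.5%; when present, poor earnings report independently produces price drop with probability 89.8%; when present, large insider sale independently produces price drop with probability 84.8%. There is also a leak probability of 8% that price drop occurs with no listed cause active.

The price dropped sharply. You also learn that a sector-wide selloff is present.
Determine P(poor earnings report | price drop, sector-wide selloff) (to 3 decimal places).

Under noisy-OR, P(price drop | causes) = 1 − (1−0.08)·∏(1−qᵢ) over the active causes.
Numerator (weight on configurations with poor earnings report): 0.202199 + 0.011387 = 0.213586
The normalizing constant is 0.701·0.78·0.948 + 0.954552·0.78·0.052 + 0.969502·0.22·0.948 + 0.995364·0.22·0.052 = 0.770650
Posterior = 0.213586 / 0.770650 ≈ 0.277

P(poor earnings report | price drop, sector-wide selloff) ≈ 0.277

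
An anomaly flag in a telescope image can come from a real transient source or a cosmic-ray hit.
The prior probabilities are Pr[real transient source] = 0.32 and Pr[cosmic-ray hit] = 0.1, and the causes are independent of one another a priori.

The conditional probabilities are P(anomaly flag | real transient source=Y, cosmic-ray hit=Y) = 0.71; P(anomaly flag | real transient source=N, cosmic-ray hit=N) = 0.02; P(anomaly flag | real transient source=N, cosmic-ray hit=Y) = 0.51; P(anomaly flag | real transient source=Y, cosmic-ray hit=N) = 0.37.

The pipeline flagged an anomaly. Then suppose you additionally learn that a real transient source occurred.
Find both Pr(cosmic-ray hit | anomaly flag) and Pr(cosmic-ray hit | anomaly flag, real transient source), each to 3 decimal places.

Pr(cosmic-ray hit | anomaly flag) ≈ 0.326; Pr(cosmic-ray hit | anomaly flag, real transient source) ≈ 0.176

Sum P(anomaly flag|·) weighted by the priors over the 4 (real transient source, cosmic-ray hit) configurations:
  P(anomaly flag) = 0.02×0.68×0.9 + 0.51×0.68×0.1 + 0.37×0.32×0.9 + 0.71×0.32×0.1
        = 0.012240 + 0.034680 + 0.106560 + 0.022720 = 0.176200
Configurations with cosmic-ray hit contribute 0.057400, so
  P(cosmic-ray hit | anomaly flag) = 0.057400 / 0.176200 ≈ 0.326

Now condition on the additional information:
P(anomaly flag | real transient source) = 0.37*0.9 + 0.71*0.1 = 0.333000 + 0.071000 = 0.404000
Restricting to configurations with cosmic-ray hit present: 0.71*0.1 = 0.071000.
P(cosmic-ray hit | anomaly flag, real transient source) = 0.071000 / 0.404000 ≈ 0.176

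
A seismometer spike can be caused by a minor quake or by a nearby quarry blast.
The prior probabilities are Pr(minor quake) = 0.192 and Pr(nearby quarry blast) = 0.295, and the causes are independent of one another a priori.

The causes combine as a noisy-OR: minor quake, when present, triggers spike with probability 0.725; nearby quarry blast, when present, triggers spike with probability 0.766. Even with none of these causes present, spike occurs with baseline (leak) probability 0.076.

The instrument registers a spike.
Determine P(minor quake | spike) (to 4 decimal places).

P(minor quake | spike) ≈ 0.4013

Under noisy-OR, P(spike | causes) = 1 − (1−0.076)·∏(1−qᵢ) over the active causes.
P(spike) = 0.076×0.808×0.705 + 0.783784×0.808×0.295 + 0.7459×0.192×0.705 + 0.940541×0.192×0.295 = 0.043293 + 0.186823 + 0.100965 + 0.053272 = 0.384353
The minor quake-present share is 0.100965 + 0.053272 = 0.154237.
Hence the posterior is 0.154237/0.384353 ≈ 0.4013.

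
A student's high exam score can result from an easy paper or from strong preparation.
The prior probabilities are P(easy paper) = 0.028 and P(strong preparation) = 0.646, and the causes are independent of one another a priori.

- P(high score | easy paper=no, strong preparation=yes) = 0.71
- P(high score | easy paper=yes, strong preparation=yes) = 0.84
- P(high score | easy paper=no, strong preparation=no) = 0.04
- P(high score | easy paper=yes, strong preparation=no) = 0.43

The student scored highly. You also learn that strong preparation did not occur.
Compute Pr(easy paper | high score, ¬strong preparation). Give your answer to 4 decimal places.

Pr(easy paper | high score, ¬strong preparation) ≈ 0.2364

Numerator (weight on configurations with easy paper): 0.43×0.028 = 0.012040
Normalizer over all consistent configurations: 0.04×0.972 + 0.43×0.028 = 0.050920
P(easy paper | high score, ¬strong preparation) = 0.012040/0.050920 ≈ 0.2364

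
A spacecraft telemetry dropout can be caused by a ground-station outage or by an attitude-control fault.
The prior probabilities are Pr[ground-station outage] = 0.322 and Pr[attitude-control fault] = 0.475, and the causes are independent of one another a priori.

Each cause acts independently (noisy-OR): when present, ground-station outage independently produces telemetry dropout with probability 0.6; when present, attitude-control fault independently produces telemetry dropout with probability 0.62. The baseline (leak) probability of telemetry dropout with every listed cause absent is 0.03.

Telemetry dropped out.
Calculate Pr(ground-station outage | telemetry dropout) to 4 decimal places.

Under noisy-OR, P(telemetry dropout | causes) = 1 − (1−0.03)·∏(1−qᵢ) over the active causes.
P(telemetry dropout) = 0.03*0.678*0.525 + 0.6314*0.678*0.475 + 0.612*0.322*0.525 + 0.85256*0.322*0.475 = 0.010679 + 0.203342 + 0.103459 + 0.130399 = 0.447879
The ground-station outage-present share is 0.103459 + 0.130399 = 0.233858.
So P(ground-station outage | telemetry dropout) = 0.233858/0.447879 ≈ 0.5221.

Pr(ground-station outage | telemetry dropout) ≈ 0.5221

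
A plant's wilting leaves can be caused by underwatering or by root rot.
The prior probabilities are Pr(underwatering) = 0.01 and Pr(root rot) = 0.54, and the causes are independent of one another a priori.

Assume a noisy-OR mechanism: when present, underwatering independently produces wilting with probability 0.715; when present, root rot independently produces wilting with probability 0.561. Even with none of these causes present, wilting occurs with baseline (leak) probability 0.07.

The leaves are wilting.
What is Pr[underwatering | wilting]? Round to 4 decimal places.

Pr[underwatering | wilting] ≈ 0.0229

Under noisy-OR, P(wilting | causes) = 1 − (1−0.07)·∏(1−qᵢ) over the active causes.
Weight on underwatering=true, given the evidence: 0.003381 + 0.004772 = 0.008153
Normalizer over all consistent configurations: 0.07·0.99·0.46 + 0.59173·0.99·0.54 + 0.73495·0.01·0.46 + 0.883643·0.01·0.54 = 0.356370
Posterior = 0.008153 / 0.356370 ≈ 0.0229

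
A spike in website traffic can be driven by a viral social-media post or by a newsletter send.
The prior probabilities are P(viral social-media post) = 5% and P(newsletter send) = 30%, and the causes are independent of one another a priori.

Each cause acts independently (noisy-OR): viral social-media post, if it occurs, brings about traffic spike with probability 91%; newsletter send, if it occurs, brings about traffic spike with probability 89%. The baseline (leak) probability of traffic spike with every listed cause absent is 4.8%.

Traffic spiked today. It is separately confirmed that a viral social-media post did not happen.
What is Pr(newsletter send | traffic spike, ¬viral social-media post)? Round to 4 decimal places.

Pr(newsletter send | traffic spike, ¬viral social-media post) ≈ 0.8888

Under noisy-OR, P(traffic spike | causes) = 1 − (1−0.048)·∏(1−qᵢ) over the active causes.
Numerator (weight on configurations with newsletter send): 0.89528*0.3 = 0.268584
Normalizer over all consistent configurations: 0.048*0.7 + 0.89528*0.3 = 0.302184
P(newsletter send | traffic spike, ¬viral social-media post) = 0.268584/0.302184 ≈ 0.8888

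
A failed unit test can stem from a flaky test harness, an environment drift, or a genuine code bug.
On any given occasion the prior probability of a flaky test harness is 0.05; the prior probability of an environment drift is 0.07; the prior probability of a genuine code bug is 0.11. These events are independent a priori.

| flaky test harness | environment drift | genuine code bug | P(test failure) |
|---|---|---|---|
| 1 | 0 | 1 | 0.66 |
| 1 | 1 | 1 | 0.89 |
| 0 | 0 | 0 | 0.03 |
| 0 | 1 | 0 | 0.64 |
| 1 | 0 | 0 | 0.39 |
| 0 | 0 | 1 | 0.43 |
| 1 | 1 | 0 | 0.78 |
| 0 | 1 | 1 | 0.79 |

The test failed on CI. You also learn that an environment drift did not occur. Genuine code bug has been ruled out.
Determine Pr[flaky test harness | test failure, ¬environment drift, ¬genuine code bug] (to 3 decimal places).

Pr[flaky test harness | test failure, ¬environment drift, ¬genuine code bug] ≈ 0.406

By total probability over both values of flaky test harness:
  P(test failure | ¬environment drift, ¬genuine code bug) = 0.03·0.95 + 0.39·0.05
        = 0.028500 + 0.019500 = 0.048000
The terms with flaky test harness present sum to 0.019500, so
  P(flaky test harness | test failure, ¬environment drift, ¬genuine code bug) = 0.019500 / 0.048000 ≈ 0.406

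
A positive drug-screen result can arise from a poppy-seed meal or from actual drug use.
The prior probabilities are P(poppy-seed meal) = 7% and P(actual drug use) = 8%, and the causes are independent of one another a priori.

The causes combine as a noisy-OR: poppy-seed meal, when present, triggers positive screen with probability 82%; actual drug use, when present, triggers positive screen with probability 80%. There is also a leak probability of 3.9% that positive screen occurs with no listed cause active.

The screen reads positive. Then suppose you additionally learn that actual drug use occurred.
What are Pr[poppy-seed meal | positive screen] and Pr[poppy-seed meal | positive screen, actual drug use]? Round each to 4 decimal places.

Pr[poppy-seed meal | positive screen] ≈ 0.3856; Pr[poppy-seed meal | positive screen, actual drug use] ≈ 0.0825

Under noisy-OR, P(positive screen | causes) = 1 − (1−0.039)·∏(1−qᵢ) over the active causes.
Numerator (weight on configurations with poppy-seed meal): 0.053260 + 0.005406 = 0.058666
Denominator P(positive screen): 0.039×0.93×0.92 + 0.8078×0.93×0.08 + 0.82702×0.07×0.92 + 0.965404×0.07×0.08 = 0.152134
Posterior = 0.058666 / 0.152134 ≈ 0.3856

With the extra evidence:
P(positive screen | actual drug use) = 0.8078*0.93 + 0.965404*0.07 = 0.751254 + 0.067578 = 0.818832
Of this, 0.067578 comes from 0.965404*0.07 (the poppy-seed meal=true cases).
Hence the posterior is 0.067578/0.818832 ≈ 0.0825.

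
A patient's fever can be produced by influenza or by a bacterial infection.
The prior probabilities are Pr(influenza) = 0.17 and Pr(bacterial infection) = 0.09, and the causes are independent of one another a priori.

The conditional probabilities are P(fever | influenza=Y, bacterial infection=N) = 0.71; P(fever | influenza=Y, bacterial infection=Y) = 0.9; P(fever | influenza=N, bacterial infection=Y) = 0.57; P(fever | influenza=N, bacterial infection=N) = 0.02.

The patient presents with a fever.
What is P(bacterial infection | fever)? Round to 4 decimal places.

P(bacterial infection | fever) ≈ 0.3108

By total probability over the 4 (influenza, bacterial infection) configurations:
  P(fever) = 0.02×0.83×0.91 + 0.57×0.83×0.09 + 0.71×0.17×0.91 + 0.9×0.17×0.09
        = 0.015106 + 0.042579 + 0.109837 + 0.013770 = 0.181292
The terms with bacterial infection present sum to 0.056349, so
  P(bacterial infection | fever) = 0.056349 / 0.181292 ≈ 0.3108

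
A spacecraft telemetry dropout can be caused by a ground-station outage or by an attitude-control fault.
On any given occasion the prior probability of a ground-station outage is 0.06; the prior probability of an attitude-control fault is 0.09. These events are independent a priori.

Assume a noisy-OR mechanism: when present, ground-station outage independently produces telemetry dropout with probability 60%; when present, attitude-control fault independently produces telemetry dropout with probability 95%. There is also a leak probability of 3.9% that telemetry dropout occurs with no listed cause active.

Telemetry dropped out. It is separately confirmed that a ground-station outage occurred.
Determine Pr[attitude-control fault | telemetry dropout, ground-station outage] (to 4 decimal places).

Pr[attitude-control fault | telemetry dropout, ground-station outage] ≈ 0.1361

Under noisy-OR, P(telemetry dropout | causes) = 1 − (1−0.039)·∏(1−qᵢ) over the active causes.
P(telemetry dropout | ground-station outage) = 0.6156×0.91 + 0.98078×0.09 = 0.560196 + 0.088270 = 0.648466
Of this, 0.088270 comes from 0.98078×0.09 (the attitude-control fault=true cases).
Hence the posterior is 0.088270/0.648466 ≈ 0.1361.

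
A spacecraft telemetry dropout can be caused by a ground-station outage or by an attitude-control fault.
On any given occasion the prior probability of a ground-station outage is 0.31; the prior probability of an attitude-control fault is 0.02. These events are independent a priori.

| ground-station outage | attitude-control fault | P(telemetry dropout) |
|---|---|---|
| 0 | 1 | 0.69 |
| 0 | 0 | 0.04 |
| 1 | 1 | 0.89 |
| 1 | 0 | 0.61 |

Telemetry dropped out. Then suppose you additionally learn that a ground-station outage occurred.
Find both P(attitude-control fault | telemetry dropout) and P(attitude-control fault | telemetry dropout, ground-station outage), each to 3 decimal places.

P(attitude-control fault | telemetry dropout) ≈ 0.066; P(attitude-control fault | telemetry dropout, ground-station outage) ≈ 0.029

P(telemetry dropout) = 0.04×0.69×0.98 + 0.69×0.69×0.02 + 0.61×0.31×0.98 + 0.89×0.31×0.02 = 0.027048 + 0.009522 + 0.185318 + 0.005518 = 0.227406
The attitude-control fault-present share is 0.009522 + 0.005518 = 0.015040.
Hence the posterior is 0.015040/0.227406 ≈ 0.066.

With the extra evidence:
By total probability over both values of attitude-control fault:
  P(telemetry dropout | ground-station outage) = 0.61×0.98 + 0.89×0.02
        = 0.597800 + 0.017800 = 0.615600
The terms with attitude-control fault present sum to 0.017800, so
  P(attitude-control fault | telemetry dropout, ground-station outage) = 0.017800 / 0.615600 ≈ 0.029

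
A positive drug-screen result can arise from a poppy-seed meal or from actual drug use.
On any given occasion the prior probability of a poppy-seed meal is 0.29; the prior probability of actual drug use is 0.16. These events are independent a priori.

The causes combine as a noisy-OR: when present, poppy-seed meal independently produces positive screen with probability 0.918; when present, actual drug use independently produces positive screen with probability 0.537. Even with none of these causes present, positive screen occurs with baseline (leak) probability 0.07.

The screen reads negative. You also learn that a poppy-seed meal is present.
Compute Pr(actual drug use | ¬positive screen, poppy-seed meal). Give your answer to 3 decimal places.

Under noisy-OR, P(positive screen | causes) = 1 − (1−0.07)·∏(1−qᵢ) over the active causes.
P(¬positive screen | poppy-seed meal) = 0.07626·0.84 + 0.035308·0.16 = 0.064058 + 0.005649 = 0.069707
Of this, 0.005649 comes from 0.035308·0.16 (the actual drug use=true cases).
Hence the posterior is 0.005649/0.069707 ≈ 0.081.

Pr(actual drug use | ¬positive screen, poppy-seed meal) ≈ 0.081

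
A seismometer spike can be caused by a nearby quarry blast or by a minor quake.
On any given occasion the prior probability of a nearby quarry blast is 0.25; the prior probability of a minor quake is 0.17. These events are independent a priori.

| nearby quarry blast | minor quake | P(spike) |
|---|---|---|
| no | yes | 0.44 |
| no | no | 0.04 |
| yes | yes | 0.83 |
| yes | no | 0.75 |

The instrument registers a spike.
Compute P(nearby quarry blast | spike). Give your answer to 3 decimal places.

Weight on nearby quarry blast=true, given the evidence: 0.155625 + 0.035275 = 0.190900
Normalizer over all consistent configurations: 0.04×0.75×0.83 + 0.44×0.75×0.17 + 0.75×0.25×0.83 + 0.83×0.25×0.17 = 0.271900
Posterior = 0.190900 / 0.271900 ≈ 0.702

P(nearby quarry blast | spike) ≈ 0.702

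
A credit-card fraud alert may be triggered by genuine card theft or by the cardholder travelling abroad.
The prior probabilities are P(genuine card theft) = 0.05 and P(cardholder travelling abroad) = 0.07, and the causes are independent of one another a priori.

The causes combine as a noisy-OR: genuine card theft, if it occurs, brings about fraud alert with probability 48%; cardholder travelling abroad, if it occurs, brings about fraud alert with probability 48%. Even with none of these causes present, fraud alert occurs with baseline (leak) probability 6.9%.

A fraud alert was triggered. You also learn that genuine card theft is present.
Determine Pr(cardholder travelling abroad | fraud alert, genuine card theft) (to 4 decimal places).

Pr(cardholder travelling abroad | fraud alert, genuine card theft) ≈ 0.0984

Under noisy-OR, P(fraud alert | causes) = 1 − (1−0.069)·∏(1−qᵢ) over the active causes.
By total probability over both values of cardholder travelling abroad:
  P(fraud alert | genuine card theft) = 0.51588×0.93 + 0.748258×0.07
        = 0.479768 + 0.052378 = 0.532146
Keeping only the cardholder travelling abroad-present terms gives 0.052378, so
  P(cardholder travelling abroad | fraud alert, genuine card theft) = 0.052378 / 0.532146 ≈ 0.0984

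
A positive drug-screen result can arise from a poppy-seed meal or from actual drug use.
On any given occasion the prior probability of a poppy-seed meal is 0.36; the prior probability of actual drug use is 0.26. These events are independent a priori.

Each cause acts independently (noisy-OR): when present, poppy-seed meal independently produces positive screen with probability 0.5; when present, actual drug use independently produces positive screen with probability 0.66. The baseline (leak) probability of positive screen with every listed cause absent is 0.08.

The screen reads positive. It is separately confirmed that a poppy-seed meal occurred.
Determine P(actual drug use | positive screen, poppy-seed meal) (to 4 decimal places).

P(actual drug use | positive screen, poppy-seed meal) ≈ 0.3544

Under noisy-OR, P(positive screen | causes) = 1 − (1−0.08)·∏(1−qᵢ) over the active causes.
Sum P(positive screen|·) weighted by the priors over both values of actual drug use:
  P(positive screen | poppy-seed meal) = 0.54·0.74 + 0.8436·0.26
        = 0.399600 + 0.219336 = 0.618936
Keeping only the actual drug use-present terms gives 0.219336, so
  P(actual drug use | positive screen, poppy-seed meal) = 0.219336 / 0.618936 ≈ 0.3544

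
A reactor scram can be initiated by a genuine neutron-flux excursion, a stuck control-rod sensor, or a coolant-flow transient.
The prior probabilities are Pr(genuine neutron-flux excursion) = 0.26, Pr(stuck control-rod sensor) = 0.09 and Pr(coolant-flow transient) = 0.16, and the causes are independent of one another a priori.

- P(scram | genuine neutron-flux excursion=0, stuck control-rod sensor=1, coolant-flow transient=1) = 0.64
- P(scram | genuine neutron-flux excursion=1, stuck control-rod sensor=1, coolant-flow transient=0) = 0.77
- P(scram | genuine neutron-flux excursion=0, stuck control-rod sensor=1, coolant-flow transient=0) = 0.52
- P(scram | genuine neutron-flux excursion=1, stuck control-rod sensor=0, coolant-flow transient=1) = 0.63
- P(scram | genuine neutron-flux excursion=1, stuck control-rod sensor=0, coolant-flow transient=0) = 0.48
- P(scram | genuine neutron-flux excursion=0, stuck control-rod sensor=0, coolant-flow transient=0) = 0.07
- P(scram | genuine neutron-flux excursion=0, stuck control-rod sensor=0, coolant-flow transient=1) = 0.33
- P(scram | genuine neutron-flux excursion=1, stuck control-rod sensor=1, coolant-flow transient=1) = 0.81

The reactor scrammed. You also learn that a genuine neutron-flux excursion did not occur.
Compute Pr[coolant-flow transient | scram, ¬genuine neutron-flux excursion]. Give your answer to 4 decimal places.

P(scram | ¬genuine neutron-flux excursion) = 0.07*0.91*0.84 + 0.33*0.91*0.16 + 0.52*0.09*0.84 + 0.64*0.09*0.16 = 0.053508 + 0.048048 + 0.039312 + 0.009216 = 0.150084
Of this, 0.057264 comes from 0.048048 + 0.009216 (the coolant-flow transient=true cases).
So P(coolant-flow transient | scram, ¬genuine neutron-flux excursion) = 0.057264/0.150084 ≈ 0.3815.

Pr[coolant-flow transient | scram, ¬genuine neutron-flux excursion] ≈ 0.3815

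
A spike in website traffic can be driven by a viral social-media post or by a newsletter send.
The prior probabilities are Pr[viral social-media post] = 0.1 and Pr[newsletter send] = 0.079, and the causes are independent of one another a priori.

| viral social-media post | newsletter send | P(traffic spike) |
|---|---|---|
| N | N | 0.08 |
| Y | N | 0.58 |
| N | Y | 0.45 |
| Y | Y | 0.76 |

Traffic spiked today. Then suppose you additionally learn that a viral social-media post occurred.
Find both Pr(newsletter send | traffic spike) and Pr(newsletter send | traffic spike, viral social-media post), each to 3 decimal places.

Weight on newsletter send=true, given the evidence: 0.031995 + 0.006004 = 0.037999
Denominator P(traffic spike): 0.08×0.9×0.921 + 0.45×0.9×0.079 + 0.58×0.1×0.921 + 0.76×0.1×0.079 = 0.157729
P(newsletter send | traffic spike) = 0.037999/0.157729 ≈ 0.241

With the extra evidence:
Sum P(traffic spike|·) weighted by the priors over both values of newsletter send:
  P(traffic spike | viral social-media post) = 0.58×0.921 + 0.76×0.079
        = 0.534180 + 0.060040 = 0.594220
Configurations with newsletter send contribute 0.060040, so
  P(newsletter send | traffic spike, viral social-media post) = 0.060040 / 0.594220 ≈ 0.101
— viral social-media post explains away the evidence for newsletter send.

Pr(newsletter send | traffic spike) ≈ 0.241; Pr(newsletter send | traffic spike, viral social-media post) ≈ 0.101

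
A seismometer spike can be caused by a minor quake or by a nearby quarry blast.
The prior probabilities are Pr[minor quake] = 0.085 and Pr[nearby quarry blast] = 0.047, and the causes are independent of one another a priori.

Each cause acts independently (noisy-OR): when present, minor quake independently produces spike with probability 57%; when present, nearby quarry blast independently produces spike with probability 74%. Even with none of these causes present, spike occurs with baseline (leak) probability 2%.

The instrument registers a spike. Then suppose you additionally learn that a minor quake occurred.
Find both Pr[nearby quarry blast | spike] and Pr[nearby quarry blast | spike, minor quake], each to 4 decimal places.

Under noisy-OR, P(spike | causes) = 1 − (1−0.02)·∏(1−qᵢ) over the active causes.
By total probability over the 4 (minor quake, nearby quarry blast) configurations:
  P(spike) = 0.02·0.915·0.953 + 0.7452·0.915·0.047 + 0.5786·0.085·0.953 + 0.890436·0.085·0.047
        = 0.017440 + 0.032047 + 0.046869 + 0.003557 = 0.099913
Configurations with nearby quarry blast contribute 0.035604, so
  P(nearby quarry blast | spike) = 0.035604 / 0.099913 ≈ 0.3564

Now also conditioning on minor quake=true:
For the numerator, keep only nearby quarry blast=true terms: 0.890436×0.047 = 0.041850
Denominator P(spike | minor quake): 0.5786×0.953 + 0.890436×0.047 = 0.593256
P(nearby quarry blast | spike, minor quake) = 0.041850/0.593256 ≈ 0.0705
Conditioning on minor quake lowers the posterior on nearby quarry blast: the classic explaining-away effect in a common-effect structure.

Pr[nearby quarry blast | spike] ≈ 0.3564; Pr[nearby quarry blast | spike, minor quake] ≈ 0.0705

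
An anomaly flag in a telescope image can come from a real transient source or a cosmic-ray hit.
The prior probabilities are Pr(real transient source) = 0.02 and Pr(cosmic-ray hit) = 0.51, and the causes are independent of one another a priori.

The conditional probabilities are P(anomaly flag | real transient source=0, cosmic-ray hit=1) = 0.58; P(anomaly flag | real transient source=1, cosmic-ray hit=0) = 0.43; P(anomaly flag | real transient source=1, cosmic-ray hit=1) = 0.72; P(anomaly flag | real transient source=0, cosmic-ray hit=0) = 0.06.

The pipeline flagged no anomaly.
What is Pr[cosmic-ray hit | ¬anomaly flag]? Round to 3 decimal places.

Pr[cosmic-ray hit | ¬anomaly flag] ≈ 0.318

P(¬anomaly flag) = 0.94×0.98×0.49 + 0.42×0.98×0.51 + 0.57×0.02×0.49 + 0.28×0.02×0.51 = 0.451388 + 0.209916 + 0.005586 + 0.002856 = 0.669746
Restricting to configurations with cosmic-ray hit present: 0.209916 + 0.002856 = 0.212772.
So P(cosmic-ray hit | ¬anomaly flag) = 0.212772/0.669746 ≈ 0.318.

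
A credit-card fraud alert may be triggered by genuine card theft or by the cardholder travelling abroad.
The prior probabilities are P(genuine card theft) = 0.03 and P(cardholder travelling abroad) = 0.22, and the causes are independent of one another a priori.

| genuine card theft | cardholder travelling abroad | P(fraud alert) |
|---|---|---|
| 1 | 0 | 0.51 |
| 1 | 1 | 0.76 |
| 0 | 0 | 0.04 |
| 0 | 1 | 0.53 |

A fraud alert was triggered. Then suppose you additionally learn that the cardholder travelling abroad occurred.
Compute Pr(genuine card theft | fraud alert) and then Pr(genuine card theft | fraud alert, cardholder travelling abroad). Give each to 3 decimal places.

Pr(genuine card theft | fraud alert) ≈ 0.106; Pr(genuine card theft | fraud alert, cardholder travelling abroad) ≈ 0.042

Numerator (weight on configurations with genuine card theft): 0.011934 + 0.005016 = 0.016950
Denominator P(fraud alert): 0.04·0.97·0.78 + 0.53·0.97·0.22 + 0.51·0.03·0.78 + 0.76·0.03·0.22 = 0.160316
P(genuine card theft | fraud alert) = 0.016950/0.160316 ≈ 0.106

Now condition on the additional information:
By total probability over both values of genuine card theft:
  P(fraud alert | cardholder travelling abroad) = 0.53×0.97 + 0.76×0.03
        = 0.514100 + 0.022800 = 0.536900
The terms with genuine card theft present sum to 0.022800, so
  P(genuine card theft | fraud alert, cardholder travelling abroad) = 0.022800 / 0.536900 ≈ 0.042
This is intercausal reasoning (explaining away): once cardholder travelling abroad accounts for the fraud alert, genuine card theft becomes less likely.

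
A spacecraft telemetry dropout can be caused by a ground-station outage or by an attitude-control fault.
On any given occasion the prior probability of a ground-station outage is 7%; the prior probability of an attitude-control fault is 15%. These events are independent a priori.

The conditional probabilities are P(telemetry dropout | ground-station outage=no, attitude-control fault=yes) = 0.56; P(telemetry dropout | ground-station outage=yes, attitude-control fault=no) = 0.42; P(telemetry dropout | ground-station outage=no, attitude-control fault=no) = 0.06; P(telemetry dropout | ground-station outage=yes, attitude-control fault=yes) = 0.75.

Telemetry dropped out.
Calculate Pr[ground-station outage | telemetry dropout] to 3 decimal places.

Pr[ground-station outage | telemetry dropout] ≈ 0.207

Enumerate the 4 (ground-station outage, attitude-control fault) configurations and weight by the priors:
  P(telemetry dropout) = 0.06*0.93*0.85 + 0.56*0.93*0.15 + 0.42*0.07*0.85 + 0.75*0.07*0.15
        = 0.047430 + 0.078120 + 0.024990 + 0.007875 = 0.158415
Keeping only the ground-station outage-present terms gives 0.032865, so
  P(ground-station outage | telemetry dropout) = 0.032865 / 0.158415 ≈ 0.207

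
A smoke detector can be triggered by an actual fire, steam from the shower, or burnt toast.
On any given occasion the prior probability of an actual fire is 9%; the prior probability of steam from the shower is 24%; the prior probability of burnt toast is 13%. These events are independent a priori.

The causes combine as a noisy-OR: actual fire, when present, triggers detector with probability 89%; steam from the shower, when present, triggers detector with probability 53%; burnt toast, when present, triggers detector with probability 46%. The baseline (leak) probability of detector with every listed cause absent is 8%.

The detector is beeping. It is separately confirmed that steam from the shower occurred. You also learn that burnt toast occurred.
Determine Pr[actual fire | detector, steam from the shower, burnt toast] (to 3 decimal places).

Pr[actual fire | detector, steam from the shower, burnt toast] ≈ 0.112

Under noisy-OR, P(detector | causes) = 1 − (1−0.08)·∏(1−qᵢ) over the active causes.
P(detector | steam from the shower, burnt toast) = 0.766504*0.91 + 0.974315*0.09 = 0.697519 + 0.087688 = 0.785207
The actual fire-present share is 0.974315*0.09 = 0.087688.
So P(actual fire | detector, steam from the shower, burnt toast) = 0.087688/0.785207 ≈ 0.112.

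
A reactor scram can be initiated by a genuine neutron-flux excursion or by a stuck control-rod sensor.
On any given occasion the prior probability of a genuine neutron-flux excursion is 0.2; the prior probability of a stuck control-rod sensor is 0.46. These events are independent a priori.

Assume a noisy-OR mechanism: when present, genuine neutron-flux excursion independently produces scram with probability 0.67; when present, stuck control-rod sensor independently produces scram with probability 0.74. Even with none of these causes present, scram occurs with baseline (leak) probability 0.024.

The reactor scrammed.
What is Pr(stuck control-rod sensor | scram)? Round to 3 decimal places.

Pr(stuck control-rod sensor | scram) ≈ 0.811

Under noisy-OR, P(scram | causes) = 1 − (1−0.024)·∏(1−qᵢ) over the active causes.
By total probability over the 4 (genuine neutron-flux excursion, stuck control-rod sensor) configurations:
  P(scram) = 0.024*0.8*0.54 + 0.74624*0.8*0.46 + 0.67792*0.2*0.54 + 0.916259*0.2*0.46
        = 0.010368 + 0.274616 + 0.073215 + 0.084296 = 0.442495
The terms with stuck control-rod sensor present sum to 0.358912, so
  P(stuck control-rod sensor | scram) = 0.358912 / 0.442495 ≈ 0.811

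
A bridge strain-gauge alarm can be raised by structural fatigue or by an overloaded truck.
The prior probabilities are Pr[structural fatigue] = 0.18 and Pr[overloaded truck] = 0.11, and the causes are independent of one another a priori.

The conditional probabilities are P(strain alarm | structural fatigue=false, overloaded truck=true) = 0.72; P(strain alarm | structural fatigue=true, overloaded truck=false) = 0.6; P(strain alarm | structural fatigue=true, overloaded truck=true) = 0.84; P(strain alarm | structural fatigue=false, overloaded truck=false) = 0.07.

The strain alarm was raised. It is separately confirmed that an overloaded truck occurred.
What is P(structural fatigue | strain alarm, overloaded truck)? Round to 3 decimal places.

P(structural fatigue | strain alarm, overloaded truck) ≈ 0.204

Sum P(strain alarm|·) weighted by the priors over both values of structural fatigue:
  P(strain alarm | overloaded truck) = 0.72×0.82 + 0.84×0.18
        = 0.590400 + 0.151200 = 0.741600
Keeping only the structural fatigue-present terms gives 0.151200, so
  P(structural fatigue | strain alarm, overloaded truck) = 0.151200 / 0.741600 ≈ 0.204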